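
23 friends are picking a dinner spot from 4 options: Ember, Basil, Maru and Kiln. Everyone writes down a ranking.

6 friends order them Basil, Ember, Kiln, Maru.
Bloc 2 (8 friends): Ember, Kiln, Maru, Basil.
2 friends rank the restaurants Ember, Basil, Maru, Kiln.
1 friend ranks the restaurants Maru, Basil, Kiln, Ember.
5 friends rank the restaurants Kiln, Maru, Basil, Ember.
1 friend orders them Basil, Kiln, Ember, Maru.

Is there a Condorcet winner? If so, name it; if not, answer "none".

Pairwise majorities:
Ember vs Basil: Basil wins 13–10.
Ember vs Maru: Ember, 17–6.
Ember–Kiln: Ember 16–7.
Basil vs Maru: Maru, 14–9.
Basil vs Kiln: Kiln, 13–10.
Maru vs Kiln: Kiln wins 20–3.
Each restaurant drops at least one matchup (Ember loses to Basil; Basil loses to Maru; Maru loses to Ember; Kiln loses to Ember); the cycle Ember beats Maru beats Basil beats Ember rules out a Condorcet winner.

none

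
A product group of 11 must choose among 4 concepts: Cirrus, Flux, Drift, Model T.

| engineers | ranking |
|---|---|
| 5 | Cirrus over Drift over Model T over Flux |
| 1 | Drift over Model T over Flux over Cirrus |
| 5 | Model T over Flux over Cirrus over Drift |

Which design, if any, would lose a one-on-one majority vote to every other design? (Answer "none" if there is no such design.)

none

Head-to-head results (11 engineers):
Cirrus vs Flux: Cirrus preferred on 5 ballots; Flux wins 6–5.
Cirrus vs Drift: Cirrus is ranked higher on 5+5 = 10 ballots, Drift on 1. Cirrus wins 10–1.
Cirrus vs Model T: Model T, 6–5.
Flux vs Drift: 5 for Flux, 6 for Drift — Drift by 6–5.
Flux vs Model T: 0 for Flux, 11 for Model T — Model T by 11–0.
Drift vs Model T: Drift wins 6–5.
No design is winless: Cirrus beats Drift; Flux beats Cirrus; Drift beats Flux; Model T beats Cirrus. There is no Condorcet loser.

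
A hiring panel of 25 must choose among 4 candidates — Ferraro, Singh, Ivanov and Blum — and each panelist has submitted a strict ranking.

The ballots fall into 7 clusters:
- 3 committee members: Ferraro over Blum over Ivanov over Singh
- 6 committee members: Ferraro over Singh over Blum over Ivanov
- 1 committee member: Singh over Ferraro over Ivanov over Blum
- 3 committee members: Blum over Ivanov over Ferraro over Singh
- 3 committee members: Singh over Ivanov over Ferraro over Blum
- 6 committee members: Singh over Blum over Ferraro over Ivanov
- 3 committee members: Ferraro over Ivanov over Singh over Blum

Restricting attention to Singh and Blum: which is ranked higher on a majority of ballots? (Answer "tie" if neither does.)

Ballots ranking Singh above Blum: 6 + 1 + 3 + 6 + 3 = 19.
Ballots ranking Blum above Singh: 25 − 19 = 6.
Singh wins the head-to-head 19–6.

Singh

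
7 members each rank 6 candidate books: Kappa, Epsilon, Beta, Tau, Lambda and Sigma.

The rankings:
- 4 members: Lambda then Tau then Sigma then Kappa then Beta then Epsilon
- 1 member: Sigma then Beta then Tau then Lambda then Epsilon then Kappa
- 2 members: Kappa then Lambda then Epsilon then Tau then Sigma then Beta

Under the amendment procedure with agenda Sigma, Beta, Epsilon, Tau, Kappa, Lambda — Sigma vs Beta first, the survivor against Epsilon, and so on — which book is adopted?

Lambda

Round 1: Sigma vs Beta — 7–0, Sigma advances.
Round 2: Sigma vs Epsilon — 5–2, Sigma advances.
Round 3: Sigma vs Tau — 1–6, Tau advances.
Round 4: Tau vs Kappa — 5–2, Tau advances.
Round 5: Tau vs Lambda — 1–6, Lambda advances.
Lambda survives the agenda.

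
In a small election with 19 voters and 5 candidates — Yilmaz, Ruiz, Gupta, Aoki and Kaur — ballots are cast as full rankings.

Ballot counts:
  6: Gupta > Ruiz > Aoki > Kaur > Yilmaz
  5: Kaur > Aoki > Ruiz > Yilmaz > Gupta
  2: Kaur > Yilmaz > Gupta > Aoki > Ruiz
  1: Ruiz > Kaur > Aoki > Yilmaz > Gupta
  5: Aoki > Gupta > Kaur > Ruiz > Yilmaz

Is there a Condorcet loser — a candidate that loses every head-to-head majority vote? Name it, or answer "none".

Head-to-head results (19 voters):
Yilmaz vs Ruiz: Ruiz, 17–2.
Yilmaz vs Gupta: 8 to 11, Gupta.
Yilmaz vs Aoki: 2 for Yilmaz, 17 for Aoki — Aoki by 17–2.
Yilmaz vs Kaur: Yilmaz preferred on 0 ballots; Kaur wins 19–0.
Ruiz vs Gupta: 5+1 = 6 for Ruiz, 13 for Gupta — Gupta by 13–6.
Ruiz vs Aoki: 6+1 = 7 for Ruiz, 12 for Aoki — Aoki by 12–7.
Ruiz vs Kaur: 7 to 12, Kaur.
Gupta vs Aoki: Gupta preferred on 6+2 = 8 ballots; Aoki wins 11–8.
Gupta vs Kaur: Gupta preferred on 6+5 = 11 ballots; Gupta wins 11–8.
Aoki vs Kaur: Aoki is ranked higher on 6+5 = 11 ballots, Kaur on 8. Aoki wins 11–8.
Yilmaz loses to every other candidate — it is the Condorcet loser.

Yilmaz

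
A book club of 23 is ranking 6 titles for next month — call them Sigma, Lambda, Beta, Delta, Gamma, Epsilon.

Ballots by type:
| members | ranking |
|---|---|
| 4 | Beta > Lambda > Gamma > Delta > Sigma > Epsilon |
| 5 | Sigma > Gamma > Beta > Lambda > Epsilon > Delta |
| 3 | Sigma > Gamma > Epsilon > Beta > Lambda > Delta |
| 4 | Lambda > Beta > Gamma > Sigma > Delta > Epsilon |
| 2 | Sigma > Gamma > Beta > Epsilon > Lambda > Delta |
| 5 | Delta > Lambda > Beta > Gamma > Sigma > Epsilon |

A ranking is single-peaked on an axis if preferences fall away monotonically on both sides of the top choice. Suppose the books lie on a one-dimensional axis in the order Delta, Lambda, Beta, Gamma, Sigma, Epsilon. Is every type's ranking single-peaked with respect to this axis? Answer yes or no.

Axis positions: Delta=1, Lambda=2, Beta=3, Gamma=4, Sigma=5, Epsilon=6.
Type 1 (peak Beta at position 3): ranking walks positions 3-2-4-1-5-6, expanding outward from the peak — single-peaked.
Type 2 (peak Sigma at position 5): ranking walks positions 5-4-3-2-6-1, expanding outward from the peak — single-peaked.
Type 3 (peak Sigma at position 5): ranking walks positions 5-4-6-3-2-1, expanding outward from the peak — single-peaked.
Type 4 (peak Lambda at position 2): ranking walks positions 2-3-4-5-1-6, expanding outward from the peak — single-peaked.
Type 5 (peak Sigma at position 5): ranking walks positions 5-4-3-6-2-1, expanding outward from the peak — single-peaked.
Type 6 (peak Delta at position 1): ranking walks positions 1-2-3-4-5-6, expanding outward from the peak — single-peaked.
Every ranking is single-peaked on this axis.

yes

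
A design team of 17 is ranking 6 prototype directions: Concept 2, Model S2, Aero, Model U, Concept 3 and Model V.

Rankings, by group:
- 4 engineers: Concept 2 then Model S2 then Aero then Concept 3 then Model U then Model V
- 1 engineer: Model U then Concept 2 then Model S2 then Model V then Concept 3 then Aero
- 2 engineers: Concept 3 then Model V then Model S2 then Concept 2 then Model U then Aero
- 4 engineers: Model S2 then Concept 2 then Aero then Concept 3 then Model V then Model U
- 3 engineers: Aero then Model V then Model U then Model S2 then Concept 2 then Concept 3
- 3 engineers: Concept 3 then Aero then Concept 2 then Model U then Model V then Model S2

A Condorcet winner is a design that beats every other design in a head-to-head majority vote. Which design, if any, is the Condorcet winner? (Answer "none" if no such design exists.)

Model S2

Check each pair by majority over 17 ballots:
Concept 2 vs Model S2: Model S2 wins 9–8.
Concept 2 vs Aero: Concept 2, 11–6.
Concept 2–Model U: Concept 2 13–4.
Concept 2–Concept 3: Concept 2 12–5.
Concept 2 vs Model V: Concept 2, 12–5.
Model S2 vs Aero: Model S2, 11–6.
Model S2–Model U: Model S2 10–7.
Model S2–Concept 3: Model S2 12–5.
Model S2 vs Model V: Model S2, 9–8.
Aero–Model U: Aero 14–3.
Aero vs Concept 3: Aero wins 11–6.
Aero vs Model V: Aero, 14–3.
Model U–Concept 3: Concept 3 13–4.
Model U vs Model V: Model V, 9–8.
Concept 3 vs Model V: Concept 3, 13–4.
Model S2 defeats every rival head-to-head and is the Condorcet winner.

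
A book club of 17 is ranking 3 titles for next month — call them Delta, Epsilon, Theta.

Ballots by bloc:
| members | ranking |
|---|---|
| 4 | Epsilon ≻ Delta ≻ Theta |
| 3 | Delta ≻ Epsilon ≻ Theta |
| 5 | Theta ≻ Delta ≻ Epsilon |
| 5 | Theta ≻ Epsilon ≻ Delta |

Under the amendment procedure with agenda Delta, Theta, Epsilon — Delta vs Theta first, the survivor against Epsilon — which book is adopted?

Round 1: Delta vs Theta — 7–10, Theta advances.
Round 2: Theta vs Epsilon — 10–7, Theta advances.
Theta survives the agenda.

Theta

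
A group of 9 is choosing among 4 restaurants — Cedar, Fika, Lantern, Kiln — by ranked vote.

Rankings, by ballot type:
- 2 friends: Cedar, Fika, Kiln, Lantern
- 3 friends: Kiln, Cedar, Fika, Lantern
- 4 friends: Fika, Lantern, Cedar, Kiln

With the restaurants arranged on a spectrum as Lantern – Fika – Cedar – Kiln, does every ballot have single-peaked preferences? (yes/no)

yes

Axis positions: Lantern=1, Fika=2, Cedar=3, Kiln=4.
Ballot type 1 (peak Cedar at position 3): ranking walks positions 3-2-4-1, expanding outward from the peak — single-peaked.
Ballot type 2 (peak Kiln at position 4): ranking walks positions 4-3-2-1, expanding outward from the peak — single-peaked.
Ballot type 3 (peak Fika at position 2): ranking walks positions 2-1-3-4, expanding outward from the peak — single-peaked.
Every ranking is single-peaked on this axis.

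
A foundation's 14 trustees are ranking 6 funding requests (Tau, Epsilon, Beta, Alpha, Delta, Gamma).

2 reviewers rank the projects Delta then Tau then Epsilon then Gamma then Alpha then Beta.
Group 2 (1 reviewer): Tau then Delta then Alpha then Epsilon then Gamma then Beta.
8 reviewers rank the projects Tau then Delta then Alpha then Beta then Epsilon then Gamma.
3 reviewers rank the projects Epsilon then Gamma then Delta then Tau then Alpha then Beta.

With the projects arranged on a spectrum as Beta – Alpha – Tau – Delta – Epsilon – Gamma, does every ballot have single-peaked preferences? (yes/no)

Axis positions: Beta=1, Alpha=2, Tau=3, Delta=4, Epsilon=5, Gamma=6.
Group 1 (peak Delta at position 4): ranking walks positions 4-3-5-6-2-1, expanding outward from the peak — single-peaked.
Group 2 (peak Tau at position 3): ranking walks positions 3-4-2-5-6-1, expanding outward from the peak — single-peaked.
Group 3 (peak Tau at position 3): ranking walks positions 3-4-2-1-5-6, expanding outward from the peak — single-peaked.
Group 4 (peak Epsilon at position 5): ranking walks positions 5-6-4-3-2-1, expanding outward from the peak — single-peaked.
Every ranking is single-peaked on this axis.

yes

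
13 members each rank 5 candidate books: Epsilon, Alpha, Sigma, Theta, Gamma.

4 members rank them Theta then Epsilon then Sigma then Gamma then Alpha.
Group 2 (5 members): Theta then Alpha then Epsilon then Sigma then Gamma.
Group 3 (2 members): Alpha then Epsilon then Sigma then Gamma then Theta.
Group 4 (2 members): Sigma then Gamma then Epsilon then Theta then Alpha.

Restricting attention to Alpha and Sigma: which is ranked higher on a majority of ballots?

Alpha

Ballots ranking Alpha above Sigma: 5 + 2 = 7.
Ballots ranking Sigma above Alpha: 13 − 7 = 6.
Alpha wins the head-to-head 7–6.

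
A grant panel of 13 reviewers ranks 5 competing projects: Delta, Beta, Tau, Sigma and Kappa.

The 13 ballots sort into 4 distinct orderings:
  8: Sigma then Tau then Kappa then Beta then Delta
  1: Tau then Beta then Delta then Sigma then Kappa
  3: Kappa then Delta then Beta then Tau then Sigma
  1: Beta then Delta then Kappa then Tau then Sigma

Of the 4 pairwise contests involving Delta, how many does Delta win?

0

Delta against each rival (13 reviewers):
Delta–Beta: Beta 10–3.
Delta vs Tau: Tau, 9–4.
Delta vs Sigma: Sigma wins 8–5.
Delta vs Kappa: Delta preferred on 1+1 = 2 ballots; Kappa wins 11–2.
Delta beats no one; loses to Beta, Tau, Sigma, Kappa — 0 pairwise wins.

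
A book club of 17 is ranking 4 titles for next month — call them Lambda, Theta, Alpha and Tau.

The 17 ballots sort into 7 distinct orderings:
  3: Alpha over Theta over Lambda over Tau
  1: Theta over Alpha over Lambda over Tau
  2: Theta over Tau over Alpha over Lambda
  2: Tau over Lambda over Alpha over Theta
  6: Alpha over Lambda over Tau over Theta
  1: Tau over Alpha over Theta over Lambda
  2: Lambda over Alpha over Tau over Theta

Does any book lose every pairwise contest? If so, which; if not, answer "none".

Theta

Pairwise majorities:
Lambda vs Theta: Lambda wins 10–7.
Lambda vs Alpha: 4 to 13, Alpha.
Lambda–Tau: Lambda 12–5.
Theta vs Alpha: Alpha wins 14–3.
Theta vs Tau: Tau wins 11–6.
Alpha vs Tau: 12 to 5, Alpha.
Only Theta has no wins; Theta is the Condorcet loser.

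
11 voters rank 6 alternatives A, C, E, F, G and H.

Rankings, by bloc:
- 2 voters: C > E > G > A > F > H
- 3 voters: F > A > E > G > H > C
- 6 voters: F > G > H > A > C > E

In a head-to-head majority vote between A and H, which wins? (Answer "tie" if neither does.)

Ballots ranking A above H: 2 + 3 = 5.
Ballots ranking H above A: 11 − 5 = 6.
H wins the head-to-head 6–5.

H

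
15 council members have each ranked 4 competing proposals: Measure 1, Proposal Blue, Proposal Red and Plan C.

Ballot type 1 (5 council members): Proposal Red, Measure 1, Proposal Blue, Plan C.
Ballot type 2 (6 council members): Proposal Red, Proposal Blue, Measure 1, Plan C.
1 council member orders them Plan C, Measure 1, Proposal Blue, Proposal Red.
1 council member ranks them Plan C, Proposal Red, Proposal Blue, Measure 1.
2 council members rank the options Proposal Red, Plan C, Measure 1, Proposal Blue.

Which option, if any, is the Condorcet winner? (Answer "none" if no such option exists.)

Check each pair by majority over 15 ballots:
Measure 1 vs Proposal Blue: 5+1+2 = 8 for Measure 1, 7 for Proposal Blue — Measure 1 by 8–7.
Measure 1 vs Proposal Red: 1 to 14, Proposal Red.
Measure 1–Plan C: Measure 1 11–4.
Proposal Blue–Proposal Red: Proposal Red 14–1.
Proposal Blue vs Plan C: Proposal Blue preferred on 5+6 = 11 ballots; Proposal Blue wins 11–4.
Proposal Red vs Plan C: Proposal Red wins 13–2.
Proposal Red beats each of Measure 1, Proposal Blue, Plan C — Proposal Red is the Condorcet winner.

Proposal Red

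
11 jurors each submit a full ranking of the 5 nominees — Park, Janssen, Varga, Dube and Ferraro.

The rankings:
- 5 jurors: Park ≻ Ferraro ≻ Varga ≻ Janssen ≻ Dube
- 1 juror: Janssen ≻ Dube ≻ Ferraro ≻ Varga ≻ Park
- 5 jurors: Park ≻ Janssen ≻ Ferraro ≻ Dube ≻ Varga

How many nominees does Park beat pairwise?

Park against each rival (11 jurors):
Park vs Janssen: Park is ranked higher on 5+5 = 10 ballots, Janssen on 1. Park wins 10–1.
Park vs Varga: 10 to 1, Park.
Park vs Dube: 10 to 1, Park.
Park–Ferraro: Park 10–1.
Park beats Janssen, Varga, Dube, Ferraro — 4 pairwise wins.

4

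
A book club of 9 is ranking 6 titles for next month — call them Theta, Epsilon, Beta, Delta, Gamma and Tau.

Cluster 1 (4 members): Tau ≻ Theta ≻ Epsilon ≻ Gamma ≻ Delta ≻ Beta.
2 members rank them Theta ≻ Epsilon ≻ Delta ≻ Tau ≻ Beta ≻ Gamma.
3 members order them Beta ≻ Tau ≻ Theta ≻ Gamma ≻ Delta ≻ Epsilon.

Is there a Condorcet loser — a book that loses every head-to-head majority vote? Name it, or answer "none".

none

Head-to-head results (9 members):
Theta vs Epsilon: 4+2+3 = 9 for Theta, 0 for Epsilon — Theta by 9–0.
Theta vs Beta: Theta, 6–3.
Theta–Delta: Theta 9–0.
Theta vs Gamma: 9 to 0, Theta.
Theta vs Tau: 2 for Theta, 7 for Tau — Tau by 7–2.
Epsilon vs Beta: Epsilon, 6–3.
Epsilon vs Delta: Epsilon is ranked higher on 4+2 = 6 ballots, Delta on 3. Epsilon wins 6–3.
Epsilon vs Gamma: Epsilon wins 6–3.
Epsilon vs Tau: 2 for Epsilon, 7 for Tau — Tau by 7–2.
Beta vs Delta: 3 to 6, Delta.
Beta–Gamma: Beta 5–4.
Beta vs Tau: Tau wins 6–3.
Delta vs Gamma: Gamma, 7–2.
Delta vs Tau: 2 for Delta, 7 for Tau — Tau by 7–2.
Gamma vs Tau: Gamma preferred on 0 ballots; Tau wins 9–0.
Every book wins at least one matchup (Theta beats Epsilon; Epsilon beats Beta; Beta beats Gamma; Delta beats Beta; Gamma beats Delta; Tau beats Theta), so there is no Condorcet loser.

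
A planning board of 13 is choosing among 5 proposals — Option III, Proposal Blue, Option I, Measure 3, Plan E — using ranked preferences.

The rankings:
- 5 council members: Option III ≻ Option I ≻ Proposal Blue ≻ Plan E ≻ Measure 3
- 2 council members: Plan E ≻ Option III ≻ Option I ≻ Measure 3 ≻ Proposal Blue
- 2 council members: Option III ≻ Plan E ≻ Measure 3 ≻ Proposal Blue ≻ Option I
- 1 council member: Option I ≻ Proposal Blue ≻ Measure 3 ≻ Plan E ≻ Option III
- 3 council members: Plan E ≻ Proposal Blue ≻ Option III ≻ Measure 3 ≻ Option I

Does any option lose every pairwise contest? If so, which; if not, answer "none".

Pairwise majorities:
Option III vs Proposal Blue: Option III wins 9–4.
Option III–Option I: Option III 12–1.
Option III vs Measure 3: Option III, 12–1.
Option III vs Plan E: 7 to 6, Option III.
Proposal Blue vs Option I: Option I, 8–5.
Proposal Blue–Measure 3: Proposal Blue 9–4.
Proposal Blue vs Plan E: Proposal Blue is ranked higher on 5+1 = 6 ballots, Plan E on 7. Plan E wins 7–6.
Option I vs Measure 3: Option I is ranked higher on 5+2+1 = 8 ballots, Measure 3 on 5. Option I wins 8–5.
Option I vs Plan E: Plan E wins 7–6.
Measure 3–Plan E: Plan E 12–1.
Only Measure 3 has no wins; Measure 3 is the Condorcet loser.

Measure 3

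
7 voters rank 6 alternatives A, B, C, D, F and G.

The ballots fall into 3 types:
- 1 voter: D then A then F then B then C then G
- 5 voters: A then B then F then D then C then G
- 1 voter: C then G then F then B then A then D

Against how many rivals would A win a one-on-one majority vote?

5

A against each rival (7 voters):
A vs B: A preferred on 1+5 = 6 ballots; A wins 6–1.
A vs C: A wins 6–1.
A vs D: 6 to 1, A.
A vs F: A wins 6–1.
A vs G: A wins 6–1.
A beats B, C, D, F, G — 5 pairwise wins.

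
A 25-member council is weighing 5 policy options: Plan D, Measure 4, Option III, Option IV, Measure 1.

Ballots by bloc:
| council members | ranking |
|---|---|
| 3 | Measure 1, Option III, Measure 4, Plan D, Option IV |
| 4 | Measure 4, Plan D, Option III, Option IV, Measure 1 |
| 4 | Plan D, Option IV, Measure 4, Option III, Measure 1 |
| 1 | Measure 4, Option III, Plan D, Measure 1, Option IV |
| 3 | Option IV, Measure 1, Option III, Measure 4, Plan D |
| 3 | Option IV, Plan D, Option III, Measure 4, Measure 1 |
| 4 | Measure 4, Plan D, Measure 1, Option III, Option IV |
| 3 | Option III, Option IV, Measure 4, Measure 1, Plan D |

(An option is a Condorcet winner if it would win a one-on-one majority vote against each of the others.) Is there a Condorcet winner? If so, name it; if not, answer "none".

Pairwise majorities:
Plan D vs Measure 4: Measure 4, 18–7.
Plan D vs Option III: Plan D, 15–10.
Plan D vs Option IV: Plan D wins 16–9.
Plan D–Measure 1: Plan D 16–9.
Measure 4 vs Option III: Measure 4 wins 13–12.
Measure 4 vs Option IV: Option IV, 13–12.
Measure 4 vs Measure 1: Measure 4, 19–6.
Option III vs Option IV: Option III wins 15–10.
Option III vs Measure 1: Option III, 15–10.
Option IV vs Measure 1: Option IV wins 17–8.
No option is unbeaten: Plan D loses to Measure 4; Measure 4 loses to Option IV; Option III loses to Plan D; Option IV loses to Plan D; Measure 1 loses to Plan D. In particular Plan D > Option IV > Measure 4 > Plan D is a majority cycle — no Condorcet winner exists.

none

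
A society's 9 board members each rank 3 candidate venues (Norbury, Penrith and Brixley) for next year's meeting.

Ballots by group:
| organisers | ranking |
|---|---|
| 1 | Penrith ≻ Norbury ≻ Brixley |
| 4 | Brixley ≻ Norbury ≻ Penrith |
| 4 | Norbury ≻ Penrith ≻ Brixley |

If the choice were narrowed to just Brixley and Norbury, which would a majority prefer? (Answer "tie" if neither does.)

Norbury

Ballots ranking Brixley above Norbury: 4.
Ballots ranking Norbury above Brixley: 9 − 4 = 5.
Norbury wins the head-to-head 5–4.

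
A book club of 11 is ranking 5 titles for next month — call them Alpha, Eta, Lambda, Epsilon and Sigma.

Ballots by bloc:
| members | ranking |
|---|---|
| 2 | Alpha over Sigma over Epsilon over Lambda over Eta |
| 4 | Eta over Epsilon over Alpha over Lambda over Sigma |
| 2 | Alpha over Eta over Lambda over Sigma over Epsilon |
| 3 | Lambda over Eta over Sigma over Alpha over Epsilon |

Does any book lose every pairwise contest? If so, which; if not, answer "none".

none

Head-to-head results (11 members):
Alpha–Eta: Eta 7–4.
Alpha vs Lambda: Alpha wins 8–3.
Alpha vs Epsilon: Alpha, 7–4.
Alpha–Sigma: Alpha 8–3.
Eta vs Lambda: Eta preferred on 4+2 = 6 ballots; Eta wins 6–5.
Eta vs Epsilon: Eta is ranked higher on 4+2+3 = 9 ballots, Epsilon on 2. Eta wins 9–2.
Eta vs Sigma: 9 to 2, Eta.
Lambda vs Epsilon: 5 to 6, Epsilon.
Lambda–Sigma: Lambda 9–2.
Epsilon vs Sigma: 4 for Epsilon, 7 for Sigma — Sigma by 7–4.
No book is winless: Alpha beats Lambda; Eta beats Alpha; Lambda beats Sigma; Epsilon beats Lambda; Sigma beats Epsilon. There is no Condorcet loser.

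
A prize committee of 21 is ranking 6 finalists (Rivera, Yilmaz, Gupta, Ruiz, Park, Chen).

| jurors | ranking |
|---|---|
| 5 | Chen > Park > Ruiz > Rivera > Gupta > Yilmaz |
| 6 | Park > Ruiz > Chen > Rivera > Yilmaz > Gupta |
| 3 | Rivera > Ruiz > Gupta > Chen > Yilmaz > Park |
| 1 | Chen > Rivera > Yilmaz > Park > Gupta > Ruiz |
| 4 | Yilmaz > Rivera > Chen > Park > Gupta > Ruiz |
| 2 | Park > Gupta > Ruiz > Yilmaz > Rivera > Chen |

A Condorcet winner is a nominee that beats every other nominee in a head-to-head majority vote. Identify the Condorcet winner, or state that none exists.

Head-to-head results (21 jurors):
Rivera vs Yilmaz: 5+6+3+1 = 15 for Rivera, 6 for Yilmaz — Rivera by 15–6.
Rivera vs Gupta: Rivera wins 19–2.
Rivera vs Ruiz: Rivera is ranked higher on 3+1+4 = 8 ballots, Ruiz on 13. Ruiz wins 13–8.
Rivera–Park: Park 13–8.
Rivera vs Chen: 9 to 12, Chen.
Yilmaz–Gupta: Yilmaz 11–10.
Yilmaz vs Ruiz: Ruiz wins 16–5.
Yilmaz vs Park: Yilmaz preferred on 3+1+4 = 8 ballots; Park wins 13–8.
Yilmaz vs Chen: Yilmaz preferred on 4+2 = 6 ballots; Chen wins 15–6.
Gupta vs Ruiz: Ruiz wins 14–7.
Gupta vs Park: Park, 18–3.
Gupta vs Chen: Gupta is ranked higher on 3+2 = 5 ballots, Chen on 16. Chen wins 16–5.
Ruiz vs Park: Park wins 18–3.
Ruiz vs Chen: Ruiz, 11–10.
Park vs Chen: 8 to 13, Chen.
No nominee is unbeaten: Rivera loses to Ruiz; Yilmaz loses to Rivera; Gupta loses to Rivera; Ruiz loses to Park; Park loses to Chen; Chen loses to Ruiz. In particular Ruiz beats Chen beats Park beats Ruiz is a majority cycle — no Condorcet winner exists.

none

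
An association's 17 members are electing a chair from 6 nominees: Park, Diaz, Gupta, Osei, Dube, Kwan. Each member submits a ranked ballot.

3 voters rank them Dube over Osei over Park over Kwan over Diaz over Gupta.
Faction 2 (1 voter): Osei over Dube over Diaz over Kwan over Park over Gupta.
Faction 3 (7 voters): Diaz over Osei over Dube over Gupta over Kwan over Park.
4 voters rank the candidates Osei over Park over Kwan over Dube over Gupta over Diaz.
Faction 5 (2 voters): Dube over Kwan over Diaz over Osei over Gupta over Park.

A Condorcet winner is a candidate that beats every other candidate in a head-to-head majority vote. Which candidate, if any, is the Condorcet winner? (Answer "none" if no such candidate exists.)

Pairwise majorities:
Park vs Diaz: 7 to 10, Diaz.
Park vs Gupta: Park preferred on 3+1+4 = 8 ballots; Gupta wins 9–8.
Park vs Osei: 0 for Park, 17 for Osei — Osei by 17–0.
Park vs Dube: Park is ranked higher on 4 ballots, Dube on 13. Dube wins 13–4.
Park vs Kwan: 7 to 10, Kwan.
Diaz vs Gupta: 3+1+7+2 = 13 for Diaz, 4 for Gupta — Diaz by 13–4.
Diaz vs Osei: Diaz is ranked higher on 7+2 = 9 ballots, Osei on 8. Diaz wins 9–8.
Diaz vs Dube: 7 for Diaz, 10 for Dube — Dube by 10–7.
Diaz vs Kwan: 8 to 9, Kwan.
Gupta vs Osei: Gupta preferred on 0 ballots; Osei wins 17–0.
Gupta vs Dube: Gupta preferred on 0 ballots; Dube wins 17–0.
Gupta vs Kwan: Gupta is ranked higher on 7 ballots, Kwan on 10. Kwan wins 10–7.
Osei vs Dube: Osei preferred on 1+7+4 = 12 ballots; Osei wins 12–5.
Osei vs Kwan: 3+1+7+4 = 15 for Osei, 2 for Kwan — Osei by 15–2.
Dube vs Kwan: 13 to 4, Dube.
Each candidate drops at least one matchup (Park loses to Diaz; Diaz loses to Dube; Gupta loses to Diaz; Osei loses to Diaz; Dube loses to Osei; Kwan loses to Osei); the cycle Diaz beats Osei beats Dube beats Diaz rules out a Condorcet winner.

none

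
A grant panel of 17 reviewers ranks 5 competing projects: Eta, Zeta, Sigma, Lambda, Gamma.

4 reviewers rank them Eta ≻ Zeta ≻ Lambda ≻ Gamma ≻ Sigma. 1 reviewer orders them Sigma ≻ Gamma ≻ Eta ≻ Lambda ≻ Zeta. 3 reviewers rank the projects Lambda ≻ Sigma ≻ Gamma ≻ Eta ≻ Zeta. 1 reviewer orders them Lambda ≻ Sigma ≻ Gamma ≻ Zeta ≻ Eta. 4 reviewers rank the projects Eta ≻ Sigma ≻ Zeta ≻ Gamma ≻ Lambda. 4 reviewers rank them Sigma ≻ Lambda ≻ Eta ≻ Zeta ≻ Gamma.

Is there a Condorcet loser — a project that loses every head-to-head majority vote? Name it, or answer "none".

Pairwise majorities:
Eta vs Zeta: 4+1+3+4+4 = 16 for Eta, 1 for Zeta — Eta by 16–1.
Eta vs Sigma: Eta preferred on 4+4 = 8 ballots; Sigma wins 9–8.
Eta vs Lambda: Eta preferred on 4+1+4 = 9 ballots; Eta wins 9–8.
Eta vs Gamma: Eta wins 12–5.
Zeta–Sigma: Sigma 13–4.
Zeta–Lambda: Lambda 9–8.
Zeta vs Gamma: Zeta preferred on 4+4+4 = 12 ballots; Zeta wins 12–5.
Sigma vs Lambda: 9 to 8, Sigma.
Sigma vs Gamma: Sigma, 13–4.
Lambda–Gamma: Lambda 12–5.
Gamma loses to every other project — it is the Condorcet loser.

Gamma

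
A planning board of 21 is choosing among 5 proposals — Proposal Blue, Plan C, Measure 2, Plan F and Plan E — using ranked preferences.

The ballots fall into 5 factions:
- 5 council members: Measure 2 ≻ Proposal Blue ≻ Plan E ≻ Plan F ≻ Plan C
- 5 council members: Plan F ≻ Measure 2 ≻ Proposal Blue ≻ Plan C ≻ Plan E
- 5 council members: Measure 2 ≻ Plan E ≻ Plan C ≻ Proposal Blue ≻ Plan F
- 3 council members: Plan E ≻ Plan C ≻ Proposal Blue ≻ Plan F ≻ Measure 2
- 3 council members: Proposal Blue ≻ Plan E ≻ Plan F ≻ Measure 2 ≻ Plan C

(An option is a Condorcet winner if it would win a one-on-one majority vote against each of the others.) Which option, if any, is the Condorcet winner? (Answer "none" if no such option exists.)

Pairwise majorities:
Proposal Blue vs Plan C: 13 to 8, Proposal Blue.
Proposal Blue vs Measure 2: 6 to 15, Measure 2.
Proposal Blue vs Plan F: 5+5+3+3 = 16 for Proposal Blue, 5 for Plan F — Proposal Blue by 16–5.
Proposal Blue vs Plan E: 13 to 8, Proposal Blue.
Plan C vs Measure 2: Plan C preferred on 3 ballots; Measure 2 wins 18–3.
Plan C vs Plan F: Plan C preferred on 5+3 = 8 ballots; Plan F wins 13–8.
Plan C vs Plan E: 5 to 16, Plan E.
Measure 2 vs Plan F: 5+5 = 10 for Measure 2, 11 for Plan F — Plan F by 11–10.
Measure 2 vs Plan E: Measure 2 is ranked higher on 5+5+5 = 15 ballots, Plan E on 6. Measure 2 wins 15–6.
Plan F vs Plan E: 5 for Plan F, 16 for Plan E — Plan E by 16–5.
No option is unbeaten: Proposal Blue loses to Measure 2; Plan C loses to Proposal Blue; Measure 2 loses to Plan F; Plan F loses to Proposal Blue; Plan E loses to Proposal Blue. In particular Proposal Blue beats Plan F beats Measure 2 beats Proposal Blue is a majority cycle — no Condorcet winner exists.

none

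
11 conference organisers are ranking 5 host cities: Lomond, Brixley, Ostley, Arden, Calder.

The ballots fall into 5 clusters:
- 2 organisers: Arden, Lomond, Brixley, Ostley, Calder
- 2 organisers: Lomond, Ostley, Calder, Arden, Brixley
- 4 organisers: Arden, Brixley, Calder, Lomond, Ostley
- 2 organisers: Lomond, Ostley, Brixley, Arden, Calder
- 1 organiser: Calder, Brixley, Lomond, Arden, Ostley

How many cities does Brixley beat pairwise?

2

Brixley against each rival (11 organisers):
Brixley vs Lomond: Brixley preferred on 4+1 = 5 ballots; Lomond wins 6–5.
Brixley vs Ostley: Brixley preferred on 2+4+1 = 7 ballots; Brixley wins 7–4.
Brixley–Arden: Arden 8–3.
Brixley vs Calder: Brixley is ranked higher on 2+4+2 = 8 ballots, Calder on 3. Brixley wins 8–3.
Brixley beats Ostley, Calder; loses to Lomond, Arden — 2 pairwise wins.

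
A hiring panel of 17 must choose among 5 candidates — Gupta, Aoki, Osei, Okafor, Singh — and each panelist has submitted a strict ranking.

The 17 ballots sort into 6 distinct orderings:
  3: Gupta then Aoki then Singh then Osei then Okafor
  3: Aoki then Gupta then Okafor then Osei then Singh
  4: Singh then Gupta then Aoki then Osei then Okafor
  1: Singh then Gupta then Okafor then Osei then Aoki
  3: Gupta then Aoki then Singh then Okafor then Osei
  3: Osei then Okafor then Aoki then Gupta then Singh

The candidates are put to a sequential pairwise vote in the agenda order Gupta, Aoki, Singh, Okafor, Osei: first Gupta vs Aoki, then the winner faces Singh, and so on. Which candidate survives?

Round 1: Gupta vs Aoki — 11–6, Gupta advances.
Round 2: Gupta vs Singh — 12–5, Gupta advances.
Round 3: Gupta vs Okafor — 14–3, Gupta advances.
Round 4: Gupta vs Osei — 14–3, Gupta advances.
The agenda winner is Gupta.

Gupta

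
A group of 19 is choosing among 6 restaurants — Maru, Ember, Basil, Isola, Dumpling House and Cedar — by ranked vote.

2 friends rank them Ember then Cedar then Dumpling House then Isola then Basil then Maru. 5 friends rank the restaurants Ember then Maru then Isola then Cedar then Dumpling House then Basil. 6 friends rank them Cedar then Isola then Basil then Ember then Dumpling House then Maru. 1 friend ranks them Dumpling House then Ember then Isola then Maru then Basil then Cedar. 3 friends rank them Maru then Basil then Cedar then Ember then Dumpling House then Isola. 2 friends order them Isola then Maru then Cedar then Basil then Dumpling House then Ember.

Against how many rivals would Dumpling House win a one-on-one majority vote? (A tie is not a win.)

Dumpling House against each rival (19 friends):
Dumpling House vs Maru: Dumpling House preferred on 2+6+1 = 9 ballots; Maru wins 10–9.
Dumpling House vs Ember: 3 to 16, Ember.
Dumpling House vs Basil: Basil, 11–8.
Dumpling House–Isola: Isola 13–6.
Dumpling House–Cedar: Cedar 18–1.
Dumpling House beats no one; loses to Maru, Ember, Basil, Isola, Cedar — 0 pairwise wins.

0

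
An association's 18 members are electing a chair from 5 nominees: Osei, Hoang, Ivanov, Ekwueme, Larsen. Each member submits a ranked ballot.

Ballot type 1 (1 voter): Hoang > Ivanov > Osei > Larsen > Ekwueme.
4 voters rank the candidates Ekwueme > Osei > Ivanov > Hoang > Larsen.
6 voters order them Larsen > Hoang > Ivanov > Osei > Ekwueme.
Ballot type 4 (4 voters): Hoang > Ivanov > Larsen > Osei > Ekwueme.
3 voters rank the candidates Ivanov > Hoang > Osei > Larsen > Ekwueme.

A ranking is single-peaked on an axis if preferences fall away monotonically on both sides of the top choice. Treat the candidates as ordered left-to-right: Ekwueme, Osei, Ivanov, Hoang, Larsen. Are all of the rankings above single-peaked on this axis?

yes

Axis positions: Ekwueme=1, Osei=2, Ivanov=3, Hoang=4, Larsen=5.
Ballot type 1 (peak Hoang at position 4): ranking walks positions 4-3-2-5-1, expanding outward from the peak — single-peaked.
Ballot type 2 (peak Ekwueme at position 1): ranking walks positions 1-2-3-4-5, expanding outward from the peak — single-peaked.
Ballot type 3 (peak Larsen at position 5): ranking walks positions 5-4-3-2-1, expanding outward from the peak — single-peaked.
Ballot type 4 (peak Hoang at position 4): ranking walks positions 4-3-5-2-1, expanding outward from the peak — single-peaked.
Ballot type 5 (peak Ivanov at position 3): ranking walks positions 3-4-2-5-1, expanding outward from the peak — single-peaked.
Every ranking is single-peaked on this axis.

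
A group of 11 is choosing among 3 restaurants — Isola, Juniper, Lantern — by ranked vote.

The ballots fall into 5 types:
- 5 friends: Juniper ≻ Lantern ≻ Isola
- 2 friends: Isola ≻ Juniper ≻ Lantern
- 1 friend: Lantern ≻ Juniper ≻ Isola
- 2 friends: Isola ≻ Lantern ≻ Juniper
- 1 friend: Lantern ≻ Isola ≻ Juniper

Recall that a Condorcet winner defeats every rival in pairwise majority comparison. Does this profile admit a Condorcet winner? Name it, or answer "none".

Juniper

Pairwise majorities:
Isola–Juniper: Juniper 6–5.
Isola vs Lantern: Isola preferred on 2+2 = 4 ballots; Lantern wins 7–4.
Juniper vs Lantern: Juniper is ranked higher on 5+2 = 7 ballots, Lantern on 4. Juniper wins 7–4.
Juniper wins every pairwise contest, so Juniper is the Condorcet winner.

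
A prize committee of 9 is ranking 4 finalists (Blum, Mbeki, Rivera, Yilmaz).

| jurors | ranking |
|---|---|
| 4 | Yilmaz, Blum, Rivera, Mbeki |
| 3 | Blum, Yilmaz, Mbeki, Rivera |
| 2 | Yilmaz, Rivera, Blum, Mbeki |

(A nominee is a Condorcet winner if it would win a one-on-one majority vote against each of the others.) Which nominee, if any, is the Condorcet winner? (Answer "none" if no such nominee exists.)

Pairwise majorities:
Blum vs Mbeki: 9 to 0, Blum.
Blum vs Rivera: Blum is ranked higher on 4+3 = 7 ballots, Rivera on 2. Blum wins 7–2.
Blum vs Yilmaz: 3 to 6, Yilmaz.
Mbeki vs Rivera: 3 to 6, Rivera.
Mbeki vs Yilmaz: 0 to 9, Yilmaz.
Rivera vs Yilmaz: 0 for Rivera, 9 for Yilmaz — Yilmaz by 9–0.
Yilmaz beats each of Blum, Mbeki, Rivera — Yilmaz is the Condorcet winner.

Yilmaz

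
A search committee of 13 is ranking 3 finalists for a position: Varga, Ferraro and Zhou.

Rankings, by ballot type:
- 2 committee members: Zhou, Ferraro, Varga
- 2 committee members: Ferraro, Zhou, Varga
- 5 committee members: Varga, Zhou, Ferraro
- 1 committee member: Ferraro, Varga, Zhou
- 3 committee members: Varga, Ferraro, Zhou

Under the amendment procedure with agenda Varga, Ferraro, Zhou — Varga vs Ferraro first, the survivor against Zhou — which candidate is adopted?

Round 1: Varga vs Ferraro — 8–5, Varga advances.
Round 2: Varga vs Zhou — 9–4, Varga advances.
The agenda winner is Varga.

Varga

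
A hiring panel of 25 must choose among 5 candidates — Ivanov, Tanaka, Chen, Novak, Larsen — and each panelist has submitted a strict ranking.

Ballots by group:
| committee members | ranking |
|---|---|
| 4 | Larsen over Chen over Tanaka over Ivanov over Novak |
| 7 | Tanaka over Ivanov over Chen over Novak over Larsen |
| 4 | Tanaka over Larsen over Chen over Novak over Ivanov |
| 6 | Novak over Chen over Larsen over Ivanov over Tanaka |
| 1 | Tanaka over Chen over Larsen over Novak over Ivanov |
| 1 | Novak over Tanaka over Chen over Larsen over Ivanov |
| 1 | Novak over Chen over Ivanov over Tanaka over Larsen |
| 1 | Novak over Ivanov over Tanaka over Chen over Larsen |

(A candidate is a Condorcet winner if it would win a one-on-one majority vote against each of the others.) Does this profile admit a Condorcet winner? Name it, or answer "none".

Tanaka

Check each pair by majority over 25 ballots:
Ivanov vs Tanaka: Ivanov is ranked higher on 6+1+1 = 8 ballots, Tanaka on 17. Tanaka wins 17–8.
Ivanov vs Chen: Ivanov preferred on 7+1 = 8 ballots; Chen wins 17–8.
Ivanov vs Novak: Novak, 14–11.
Ivanov–Larsen: Larsen 16–9.
Tanaka vs Chen: Tanaka, 14–11.
Tanaka vs Novak: 4+7+4+1 = 16 for Tanaka, 9 for Novak — Tanaka by 16–9.
Tanaka–Larsen: Tanaka 15–10.
Chen vs Novak: Chen is ranked higher on 4+7+4+1 = 16 ballots, Novak on 9. Chen wins 16–9.
Chen vs Larsen: Chen is ranked higher on 7+6+1+1+1+1 = 17 ballots, Larsen on 8. Chen wins 17–8.
Novak vs Larsen: Novak preferred on 7+6+1+1+1 = 16 ballots; Novak wins 16–9.
Tanaka beats each of Ivanov, Chen, Novak, Larsen — Tanaka is the Condorcet winner.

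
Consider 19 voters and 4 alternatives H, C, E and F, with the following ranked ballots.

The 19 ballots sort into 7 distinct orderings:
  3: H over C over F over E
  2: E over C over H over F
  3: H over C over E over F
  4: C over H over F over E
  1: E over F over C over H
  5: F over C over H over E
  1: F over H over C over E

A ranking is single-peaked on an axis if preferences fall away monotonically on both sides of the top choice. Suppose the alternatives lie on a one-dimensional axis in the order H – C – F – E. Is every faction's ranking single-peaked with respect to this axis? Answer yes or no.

Axis positions: H=1, C=2, F=3, E=4.
Faction 1 (peak H at position 1): ranking walks positions 1-2-3-4, expanding outward from the peak — single-peaked.
Faction 2: ranking walks positions 4-2-1-3; C is ranked above F even though F lies between C and the peak E on the axis — preferences dip and rise again. Not single-peaked.
Faction 3: ranking walks positions 1-2-4-3; E is ranked above F even though F lies between E and the peak H on the axis — preferences dip and rise again. Not single-peaked.
Faction 4 (peak C at position 2): ranking walks positions 2-1-3-4, expanding outward from the peak — single-peaked.
Faction 5 (peak E at position 4): ranking walks positions 4-3-2-1, expanding outward from the peak — single-peaked.
Faction 6 (peak F at position 3): ranking walks positions 3-2-1-4, expanding outward from the peak — single-peaked.
Faction 7: ranking walks positions 3-1-2-4; H is ranked above C even though C lies between H and the peak F on the axis — preferences dip and rise again. Not single-peaked.
Faction 2 violates single-peakedness, so the profile is not single-peaked on this axis.

no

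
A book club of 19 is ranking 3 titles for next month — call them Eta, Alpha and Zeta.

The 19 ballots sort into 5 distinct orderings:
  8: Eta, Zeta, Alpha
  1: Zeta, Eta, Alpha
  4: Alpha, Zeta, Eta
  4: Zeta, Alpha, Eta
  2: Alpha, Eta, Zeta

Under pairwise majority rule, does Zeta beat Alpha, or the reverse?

Zeta

Ballots ranking Zeta above Alpha: 8 + 1 + 4 = 13.
Ballots ranking Alpha above Zeta: 19 − 13 = 6.
Zeta wins the head-to-head 13–6.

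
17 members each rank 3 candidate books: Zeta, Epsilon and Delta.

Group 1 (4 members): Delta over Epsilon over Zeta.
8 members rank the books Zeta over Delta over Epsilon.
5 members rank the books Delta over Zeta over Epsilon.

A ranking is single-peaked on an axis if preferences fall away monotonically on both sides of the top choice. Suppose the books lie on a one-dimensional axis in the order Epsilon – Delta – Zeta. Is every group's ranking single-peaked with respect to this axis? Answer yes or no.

Axis positions: Epsilon=1, Delta=2, Zeta=3.
Group 1 (peak Delta at position 2): ranking walks positions 2-1-3, expanding outward from the peak — single-peaked.
Group 2 (peak Zeta at position 3): ranking walks positions 3-2-1, expanding outward from the peak — single-peaked.
Group 3 (peak Delta at position 2): ranking walks positions 2-3-1, expanding outward from the peak — single-peaked.
Every ranking is single-peaked on this axis.

yes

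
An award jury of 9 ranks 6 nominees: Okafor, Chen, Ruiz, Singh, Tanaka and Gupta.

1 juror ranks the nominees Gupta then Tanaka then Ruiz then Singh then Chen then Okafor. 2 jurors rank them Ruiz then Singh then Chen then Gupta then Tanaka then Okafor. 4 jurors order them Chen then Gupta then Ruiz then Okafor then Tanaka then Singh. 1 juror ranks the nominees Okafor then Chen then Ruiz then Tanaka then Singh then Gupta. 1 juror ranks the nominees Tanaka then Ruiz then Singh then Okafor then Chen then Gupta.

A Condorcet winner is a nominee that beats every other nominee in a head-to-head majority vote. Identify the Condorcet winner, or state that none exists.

Chen

Check each pair by majority over 9 ballots:
Okafor–Chen: Chen 7–2.
Okafor vs Ruiz: Okafor is ranked higher on 1 ballot, Ruiz on 8. Ruiz wins 8–1.
Okafor vs Singh: Okafor, 5–4.
Okafor vs Tanaka: 5 to 4, Okafor.
Okafor vs Gupta: Gupta wins 7–2.
Chen vs Ruiz: 5 to 4, Chen.
Chen vs Singh: Chen preferred on 4+1 = 5 ballots; Chen wins 5–4.
Chen vs Tanaka: Chen is ranked higher on 2+4+1 = 7 ballots, Tanaka on 2. Chen wins 7–2.
Chen vs Gupta: Chen preferred on 2+4+1+1 = 8 ballots; Chen wins 8–1.
Ruiz vs Singh: Ruiz is ranked higher on 1+2+4+1+1 = 9 ballots, Singh on 0. Ruiz wins 9–0.
Ruiz vs Tanaka: Ruiz preferred on 2+4+1 = 7 ballots; Ruiz wins 7–2.
Ruiz vs Gupta: 2+1+1 = 4 for Ruiz, 5 for Gupta — Gupta by 5–4.
Singh vs Tanaka: Singh preferred on 2 ballots; Tanaka wins 7–2.
Singh vs Gupta: Singh preferred on 2+1+1 = 4 ballots; Gupta wins 5–4.
Tanaka vs Gupta: Gupta, 7–2.
Chen wins every pairwise contest, so Chen is the Condorcet winner.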